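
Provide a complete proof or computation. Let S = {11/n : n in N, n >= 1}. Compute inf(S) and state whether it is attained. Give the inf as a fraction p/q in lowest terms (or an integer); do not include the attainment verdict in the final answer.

Analysis:
- Values: 11, 11/2, 11/3, 11/4, ... strictly decreasing.
- The maximum is 11 (n=1); sup = 11 (attained).
- The set is bounded below by 0; 11/n -> 0 so 0 is the greatest lower bound.
- 0 is not in the set, so inf = 0 is not attained.
Conclusion: inf(S) = 0, not attained in S.

0


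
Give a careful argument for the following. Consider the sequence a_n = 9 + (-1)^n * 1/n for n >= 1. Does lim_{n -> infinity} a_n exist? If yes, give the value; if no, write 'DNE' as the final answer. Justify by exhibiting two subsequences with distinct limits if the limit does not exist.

Examine the behaviour of a_n along subsequences.
Even-n subsequence a_{2k} = 9 + 1/(2k) -> 9. Odd-n subsequence a_{2k+1} = 9 - 1/(2k+1) -> 9. Both tend to 9, which suggests the limit is 9; verify directly.
|a_n - 9| = |(-1)^n * 1/n| = 1/n for every n >= 1.
Given epsilon > 0, choose a positive integer N > 1/epsilon. Then for all n >= N, |a_n - 9| = 1/n <= 1/N < epsilon.
So by the definition of the limit, lim a_n exists and equals 9.

9


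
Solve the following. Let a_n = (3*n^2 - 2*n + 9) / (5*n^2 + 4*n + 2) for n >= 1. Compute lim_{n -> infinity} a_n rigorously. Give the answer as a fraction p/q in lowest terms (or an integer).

Divide numerator and denominator by n^2, the highest power:
numerator / n^2 = 3 - 2/n + 9/n^2
denominator / n^2 = 5 + 4/n + 2/n^2
As n -> infinity, all terms of the form c/n^k (k >= 1) tend to 0.
So numerator / n^2 -> 3 and denominator / n^2 -> 5.
Therefore lim a_n = 3/5.

3/5


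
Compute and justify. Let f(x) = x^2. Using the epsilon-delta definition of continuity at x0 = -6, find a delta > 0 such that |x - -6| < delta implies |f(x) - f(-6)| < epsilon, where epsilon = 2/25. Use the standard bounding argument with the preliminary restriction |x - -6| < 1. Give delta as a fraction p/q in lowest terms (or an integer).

Factor: |x^2 - (-6)^2| = |x - -6| * |x + -6|.
Impose |x - -6| < 1 first. Then |x + -6| = |(x - -6) + 2*(-6)| <= |x - -6| + 2*|-6| < 1 + 12 = 13.
So |x^2 - (-6)^2| < delta * 13.
We need delta * 13 <= 2/25, i.e. delta <= 2/25/13 = 2/325.
Since 2/325 < 1, this is tighter than 1; take delta = 2/325.
So delta = 2/325 works.

2/325


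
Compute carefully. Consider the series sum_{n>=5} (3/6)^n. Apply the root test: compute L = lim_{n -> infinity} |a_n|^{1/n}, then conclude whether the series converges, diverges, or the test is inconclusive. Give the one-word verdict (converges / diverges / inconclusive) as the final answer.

Let a_n denote the general term. Form |a_n|^(1/n) and simplify:
|a_n|^(1/n) = 1/2
Take the limit as n -> infinity: L = 1/2.
Since L = 1/2 < 1, the root test implies convergence.

converges


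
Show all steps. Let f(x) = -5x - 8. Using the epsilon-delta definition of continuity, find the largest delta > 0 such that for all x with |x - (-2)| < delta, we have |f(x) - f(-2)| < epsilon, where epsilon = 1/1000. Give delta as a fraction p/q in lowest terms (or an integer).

We compute f(-2) = -5*(-2) - 8 = 2.
|f(x) - f(-2)| = |-5x - 8 - (2)| = |-5(x - (-2))| = 5|x - (-2)|.
We need 5|x - (-2)| < 1/1000, i.e. |x - (-2)| < 1/1000 / 5 = 1/5000.
So any delta <= 1/5000 works. Conversely, if delta > 1/5000, then x = -2 + 1/5000 satisfies |x - (-2)| = 1/5000 < delta but |f(x) - f(-2)| = 5 * 1/5000 = 1/1000, which is not < 1/1000; so no larger delta works.
Hence the largest such delta is 1/5000.

1/5000


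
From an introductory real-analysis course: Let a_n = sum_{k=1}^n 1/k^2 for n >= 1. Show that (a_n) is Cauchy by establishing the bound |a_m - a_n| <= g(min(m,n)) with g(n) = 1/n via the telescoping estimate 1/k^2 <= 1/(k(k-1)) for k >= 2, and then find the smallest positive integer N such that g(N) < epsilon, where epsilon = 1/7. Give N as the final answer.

For m > n >= 1: |a_m - a_n| = sum_{k=n+1}^m 1/k^2.
Use 1/k^2 <= 1/(k(k-1)) = 1/(k-1) - 1/k for k >= 2:
sum_{k=n+1}^m 1/k^2 <= sum_{k=n+1}^m (1/(k-1) - 1/k) = 1/n - 1/m <= 1/n.
By symmetry the same bound holds with n,m swapped, so |a_m - a_n| <= 1/min(m,n) = g(min(m,n)). Since g(n) -> 0, (a_n) is Cauchy.
Now solve g(N) < 1/7: 1/N < 1/7 <=> N > 1/(1/7) = 7.
The smallest integer strictly greater than 7 is N = 8.
Check: g(8) = 1/8 < 1/7; g(7) = 1/7 >= 1/7. So N = 8.

8


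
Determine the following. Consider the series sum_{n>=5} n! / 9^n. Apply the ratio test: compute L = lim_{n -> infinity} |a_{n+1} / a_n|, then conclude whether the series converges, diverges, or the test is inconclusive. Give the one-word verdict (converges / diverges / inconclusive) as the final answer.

Let a_n denote the general term. Form the ratio a_{n+1}/a_n and simplify:
a_{n+1}/a_n = n/9 + 1/9
Take the limit as n -> infinity: L = infinity.
Since L = infinity > 1 (or L = infinity), the ratio test implies the series diverges.

diverges


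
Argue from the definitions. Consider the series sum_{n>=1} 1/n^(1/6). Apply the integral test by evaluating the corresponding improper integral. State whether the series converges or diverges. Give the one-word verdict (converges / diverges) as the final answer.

Let f(x) = x^(-1/6). Then f is positive, continuous, and decreasing on [1, infinity), so the integral test applies.
Compute the improper integral int_{1}^infinity f(x) dx:
  antiderivative F(x) = 6*x^(5/6)/5.
  As x -> infinity, F(x) -> infinity (since p = 1/6 < 1).
  So the integral diverges. By the integral test, the series diverges.

diverges


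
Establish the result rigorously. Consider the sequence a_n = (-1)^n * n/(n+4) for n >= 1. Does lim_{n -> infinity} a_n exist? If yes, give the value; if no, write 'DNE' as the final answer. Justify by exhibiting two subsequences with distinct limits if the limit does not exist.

Examine the behaviour of a_n along subsequences.
a_{2k} = 2k/(2k+4) -> 1. a_{2k+1} = -(2k+1)/(2k+5) -> -1.
Since these two subsequential limits are 1 and -1, distinct, the full sequence cannot converge (a convergent sequence has all subsequences tending to the same limit). So lim a_n does not exist.

DNE


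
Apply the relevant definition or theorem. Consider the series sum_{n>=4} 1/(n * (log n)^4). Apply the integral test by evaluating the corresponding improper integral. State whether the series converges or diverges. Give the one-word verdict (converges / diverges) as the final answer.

Let f(x) = 1/(x*log(x)^4). Then f is positive, continuous, and decreasing on [4, infinity), so the integral test applies.
Compute the improper integral int_{4}^infinity f(x) dx:
  antiderivative F(x) = -1/(3*log(x)^3).
  F(x) -> 0 as x -> infinity.  int = 0 - F(4) = 1/(3*log(4)^3) < infinity. By the integral test, the series converges.

converges


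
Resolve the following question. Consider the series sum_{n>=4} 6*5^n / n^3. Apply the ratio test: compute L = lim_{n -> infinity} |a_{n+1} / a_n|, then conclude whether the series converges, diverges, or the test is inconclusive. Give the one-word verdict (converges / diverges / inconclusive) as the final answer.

Let a_n denote the general term. Form the ratio a_{n+1}/a_n and simplify:
a_{n+1}/a_n = 5*n^3/(n + 1)^3
Take the limit as n -> infinity: L = 5.
Since L = 5 > 1 (or L = infinity), the ratio test implies the series diverges.

diverges


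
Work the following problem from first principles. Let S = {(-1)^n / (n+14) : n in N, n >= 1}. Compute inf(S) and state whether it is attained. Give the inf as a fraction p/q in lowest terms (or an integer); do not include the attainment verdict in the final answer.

Analysis:
- Values: -1/15, 1/16, -1/17, 1/18, -1/19, ...
- Positive terms (even n): 1/(2+14), 1/(4+14), ... decreasing -> max = 1/16 (n=2).
- Negative terms (odd n): -1/(1+14), -1/(3+14), ... increasing -> min = -1/15 (n=1).
- So sup = 1/16 (attained at n=2); inf = -1/15 (attained at n=1).
Conclusion: inf(S) = -1/15, attained in S.

-1/15


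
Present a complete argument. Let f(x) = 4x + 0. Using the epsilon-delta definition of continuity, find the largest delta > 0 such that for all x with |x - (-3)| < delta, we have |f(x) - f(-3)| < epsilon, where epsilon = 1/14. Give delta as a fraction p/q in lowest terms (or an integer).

We compute f(-3) = 4*(-3) + 0 = -12.
|f(x) - f(-3)| = |4x + 0 - (-12)| = |4(x - (-3))| = 4|x - (-3)|.
We need 4|x - (-3)| < 1/14, i.e. |x - (-3)| < 1/14 / 4 = 1/56.
So any delta <= 1/56 works. Conversely, if delta > 1/56, then x = -3 + 1/56 satisfies |x - (-3)| = 1/56 < delta but |f(x) - f(-3)| = 4 * 1/56 = 1/14, which is not < 1/14; so no larger delta works.
Hence the largest such delta is 1/56.

1/56


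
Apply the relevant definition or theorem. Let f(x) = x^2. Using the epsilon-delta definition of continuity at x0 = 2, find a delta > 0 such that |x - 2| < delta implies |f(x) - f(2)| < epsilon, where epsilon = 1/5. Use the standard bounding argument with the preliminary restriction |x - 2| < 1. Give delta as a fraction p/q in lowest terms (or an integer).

Factor: |x^2 - (2)^2| = |x - 2| * |x + 2|.
Impose |x - 2| < 1 first. Then |x + 2| = |(x - 2) + 2*(2)| <= |x - 2| + 2*|2| < 1 + 4 = 5.
So |x^2 - (2)^2| < delta * 5.
We need delta * 5 <= 1/5, i.e. delta <= 1/5/5 = 1/25.
Since 1/25 < 1, this is tighter than 1; take delta = 1/25.
So delta = 1/25 works.

1/25


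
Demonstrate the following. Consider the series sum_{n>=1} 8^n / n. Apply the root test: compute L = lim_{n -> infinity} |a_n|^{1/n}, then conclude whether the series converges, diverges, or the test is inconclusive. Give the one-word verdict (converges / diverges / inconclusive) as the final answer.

Let a_n denote the general term. Form |a_n|^(1/n) and simplify:
|a_n|^(1/n) = 8/n^(1/n)
Take the limit as n -> infinity: L = 8.
Since L = 8 > 1, the root test implies divergence.

diverges


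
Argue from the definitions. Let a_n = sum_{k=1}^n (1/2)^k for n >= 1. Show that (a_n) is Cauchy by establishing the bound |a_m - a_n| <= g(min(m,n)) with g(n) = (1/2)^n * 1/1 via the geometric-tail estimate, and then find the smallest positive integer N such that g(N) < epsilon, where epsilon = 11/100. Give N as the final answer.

For m > n >= 1: |a_m - a_n| = sum_{k=n+1}^m (1/2)^k < sum_{k=n+1}^infinity (1/2)^k = (1/2)^(n+1) / (1 - 1/2) = (1/2)^n * (1/2) * (2/1) = (1/2)^n * 1/1.
So g(n) = (1/2)^n / 1. Since g(n) -> 0, (a_n) is Cauchy.
Now solve g(N) < 11/100: (1/2)^N / 1 < 11/100 <=> 2^N > 1 / (1 * 11/100) = 100/11.
Check powers of 2: 2^3 = 8 <= 100/11, 2^4 = 16 > 100/11.
So the smallest such N is 4. Check: g(4) = 1/(1 * 16) = 1/16 < 11/100.

4


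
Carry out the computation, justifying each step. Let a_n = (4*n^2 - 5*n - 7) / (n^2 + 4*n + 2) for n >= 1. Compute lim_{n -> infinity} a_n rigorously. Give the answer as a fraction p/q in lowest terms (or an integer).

Divide numerator and denominator by n^2, the highest power:
numerator / n^2 = 4 - 5/n - 7/n^2
denominator / n^2 = 1 + 4/n + 2/n^2
As n -> infinity, all terms of the form c/n^k (k >= 1) tend to 0.
So numerator / n^2 -> 4 and denominator / n^2 -> 1.
Therefore lim a_n = 4.

4


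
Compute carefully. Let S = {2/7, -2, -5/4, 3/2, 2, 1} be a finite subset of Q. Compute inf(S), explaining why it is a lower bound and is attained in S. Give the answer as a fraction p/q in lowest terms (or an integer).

S is finite, so inf(S) = min(S).
Sorted increasing:
-2, -5/4, 2/7, 1, 3/2, 2
The extremum is -2.
For every x in S, x >= -2. And -2 is in S, so it is attained.
Therefore inf(S) = -2.

-2


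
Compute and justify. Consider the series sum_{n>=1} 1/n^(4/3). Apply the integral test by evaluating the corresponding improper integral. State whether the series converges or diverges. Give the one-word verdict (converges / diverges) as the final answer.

Let f(x) = x^(-4/3). Then f is positive, continuous, and decreasing on [1, infinity), so the integral test applies.
Compute the improper integral int_{1}^infinity f(x) dx:
  antiderivative F(x) = -3/x^(1/3).
  As x -> infinity, F(x) -> 0 (since p = 4/3 > 1).
  So int = F(infinity) - F(1) = 0 - (-3) = 3.
  Finite, so by the integral test, the series converges.

converges


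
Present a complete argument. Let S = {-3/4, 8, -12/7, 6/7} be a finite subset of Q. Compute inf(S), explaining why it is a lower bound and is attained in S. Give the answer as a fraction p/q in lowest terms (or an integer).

S is finite, so inf(S) = min(S).
Sorted increasing:
-12/7, -3/4, 6/7, 8
The extremum is -12/7.
For every x in S, x >= -12/7. And -12/7 is in S, so it is attained.
Therefore inf(S) = -12/7.

-12/7


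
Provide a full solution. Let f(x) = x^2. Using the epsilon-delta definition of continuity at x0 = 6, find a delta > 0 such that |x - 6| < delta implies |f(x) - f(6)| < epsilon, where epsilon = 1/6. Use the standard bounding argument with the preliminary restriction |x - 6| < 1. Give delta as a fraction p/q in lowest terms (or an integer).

Factor: |x^2 - (6)^2| = |x - 6| * |x + 6|.
Impose |x - 6| < 1 first. Then |x + 6| = |(x - 6) + 2*(6)| <= |x - 6| + 2*|6| < 1 + 12 = 13.
So |x^2 - (6)^2| < delta * 13.
We need delta * 13 <= 1/6, i.e. delta <= 1/6/13 = 1/78.
Since 1/78 < 1, this is tighter than 1; take delta = 1/78.
So delta = 1/78 works.

1/78


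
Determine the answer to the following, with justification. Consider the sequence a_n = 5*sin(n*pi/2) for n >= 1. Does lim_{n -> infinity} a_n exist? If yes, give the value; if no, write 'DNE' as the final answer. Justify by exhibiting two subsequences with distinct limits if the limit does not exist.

Examine the behaviour of a_n along subsequences.
a_{4k+1} = 5*sin(pi/2 + 2k*pi) = 5 -> 5. a_{4k+3} = 5*sin(3pi/2 + 2k*pi) = -5 -> -5.
Since these two subsequential limits are 5 and -5, distinct, the full sequence cannot converge (a convergent sequence has all subsequences tending to the same limit). So lim a_n does not exist.

DNE


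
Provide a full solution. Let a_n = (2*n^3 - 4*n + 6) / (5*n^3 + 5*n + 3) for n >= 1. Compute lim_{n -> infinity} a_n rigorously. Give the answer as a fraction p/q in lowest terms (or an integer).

Divide numerator and denominator by n^3, the highest power:
numerator / n^3 = 2 - 4/n^2 + 6/n^3
denominator / n^3 = 5 + 5/n^2 + 3/n^3
As n -> infinity, all terms of the form c/n^k (k >= 1) tend to 0.
So numerator / n^3 -> 2 and denominator / n^3 -> 5.
Therefore lim a_n = 2/5.

2/5


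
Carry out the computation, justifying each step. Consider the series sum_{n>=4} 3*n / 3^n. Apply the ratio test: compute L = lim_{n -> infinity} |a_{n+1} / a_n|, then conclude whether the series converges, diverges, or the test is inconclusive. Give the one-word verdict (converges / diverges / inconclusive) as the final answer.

Let a_n denote the general term. Form the ratio a_{n+1}/a_n and simplify:
a_{n+1}/a_n = (n + 1)/(3*n)
Take the limit as n -> infinity: L = 1/3.
Since L = 1/3 < 1, the ratio test implies the series converges.

converges


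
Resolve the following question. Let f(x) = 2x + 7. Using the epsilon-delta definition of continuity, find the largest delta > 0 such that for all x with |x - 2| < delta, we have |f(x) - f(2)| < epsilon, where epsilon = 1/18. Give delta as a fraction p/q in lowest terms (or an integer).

We compute f(2) = 2*(2) + 7 = 11.
|f(x) - f(2)| = |2x + 7 - (11)| = |2(x - 2)| = 2|x - 2|.
We need 2|x - 2| < 1/18, i.e. |x - 2| < 1/18 / 2 = 1/36.
So any delta <= 1/36 works. Conversely, if delta > 1/36, then x = 2 + 1/36 satisfies |x - 2| = 1/36 < delta but |f(x) - f(2)| = 2 * 1/36 = 1/18, which is not < 1/18; so no larger delta works.
Hence the largest such delta is 1/36.

1/36


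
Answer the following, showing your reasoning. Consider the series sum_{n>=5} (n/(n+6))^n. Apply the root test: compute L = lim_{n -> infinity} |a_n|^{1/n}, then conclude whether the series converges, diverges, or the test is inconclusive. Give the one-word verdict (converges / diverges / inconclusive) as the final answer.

Let a_n denote the general term. Form |a_n|^(1/n) and simplify:
|a_n|^(1/n) = n/(n + 6)
Take the limit as n -> infinity: L = 1.
Since L = 1, the root test is inconclusive. (In fact a_n = (n/(n+6))^n -> e^(-6) != 0, so the nth-term test shows divergence; but the root test itself gives no conclusion.)

inconclusive


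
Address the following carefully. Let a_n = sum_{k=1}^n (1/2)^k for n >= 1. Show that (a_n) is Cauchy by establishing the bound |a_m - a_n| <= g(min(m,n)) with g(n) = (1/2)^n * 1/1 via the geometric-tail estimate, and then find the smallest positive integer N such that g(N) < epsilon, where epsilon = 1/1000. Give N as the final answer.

For m > n >= 1: |a_m - a_n| = sum_{k=n+1}^m (1/2)^k < sum_{k=n+1}^infinity (1/2)^k = (1/2)^(n+1) / (1 - 1/2) = (1/2)^n * (1/2) * (2/1) = (1/2)^n * 1/1.
So g(n) = (1/2)^n / 1. Since g(n) -> 0, (a_n) is Cauchy.
Now solve g(N) < 1/1000: (1/2)^N / 1 < 1/1000 <=> 2^N > 1 / (1 * 1/1000) = 1000.
Check powers of 2: 2^9 = 512 <= 1000, 2^10 = 1024 > 1000.
So the smallest such N is 10. Check: g(10) = 1/(1 * 1024) = 1/1024 < 1/1000.

10


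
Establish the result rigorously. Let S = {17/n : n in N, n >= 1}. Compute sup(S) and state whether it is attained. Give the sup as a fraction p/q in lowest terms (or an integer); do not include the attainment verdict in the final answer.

Analysis:
- Values: 17, 17/2, 17/3, 17/4, ... strictly decreasing.
- The maximum is 17 (n=1); sup = 17 (attained).
- The set is bounded below by 0; 17/n -> 0 so 0 is the greatest lower bound.
- 0 is not in the set, so inf = 0 is not attained.
Conclusion: sup(S) = 17, attained in S.

17


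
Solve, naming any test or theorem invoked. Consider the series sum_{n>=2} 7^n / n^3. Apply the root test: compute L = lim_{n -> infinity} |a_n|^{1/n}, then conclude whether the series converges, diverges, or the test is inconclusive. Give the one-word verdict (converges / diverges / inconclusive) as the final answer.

Let a_n denote the general term. Form |a_n|^(1/n) and simplify:
|a_n|^(1/n) = 7/n^(3/n)
Take the limit as n -> infinity: L = 7.
Since L = 7 > 1, the root test implies divergence.

diverges


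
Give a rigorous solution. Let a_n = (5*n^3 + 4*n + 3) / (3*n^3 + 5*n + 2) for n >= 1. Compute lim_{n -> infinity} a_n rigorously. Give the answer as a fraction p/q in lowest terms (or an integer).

Divide numerator and denominator by n^3, the highest power:
numerator / n^3 = 5 + 4/n^2 + 3/n^3
denominator / n^3 = 3 + 5/n^2 + 2/n^3
As n -> infinity, all terms of the form c/n^k (k >= 1) tend to 0.
So numerator / n^3 -> 5 and denominator / n^3 -> 3.
Therefore lim a_n = 5/3.

5/3


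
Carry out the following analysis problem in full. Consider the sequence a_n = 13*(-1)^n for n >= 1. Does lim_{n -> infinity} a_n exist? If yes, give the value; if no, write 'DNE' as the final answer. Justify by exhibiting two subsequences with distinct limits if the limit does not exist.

Examine the behaviour of a_n along subsequences.
Even-n subsequence a_{2k} = 13 -> 13. Odd-n subsequence a_{2k+1} = -13 -> -13.
Since these two subsequential limits are 13 and -13, distinct, the full sequence cannot converge (a convergent sequence has all subsequences tending to the same limit). So lim a_n does not exist.

DNE


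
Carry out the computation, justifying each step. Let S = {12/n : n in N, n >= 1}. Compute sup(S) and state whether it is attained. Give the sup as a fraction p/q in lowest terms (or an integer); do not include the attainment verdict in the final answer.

Analysis:
- Values: 12, 6, 4, 3, ... strictly decreasing.
- The maximum is 12 (n=1); sup = 12 (attained).
- The set is bounded below by 0; 12/n -> 0 so 0 is the greatest lower bound.
- 0 is not in the set, so inf = 0 is not attained.
Conclusion: sup(S) = 12, attained in S.

12


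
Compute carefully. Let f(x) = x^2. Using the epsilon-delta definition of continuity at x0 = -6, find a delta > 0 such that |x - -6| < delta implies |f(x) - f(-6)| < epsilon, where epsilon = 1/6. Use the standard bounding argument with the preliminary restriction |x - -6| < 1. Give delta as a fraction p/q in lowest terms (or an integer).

Factor: |x^2 - (-6)^2| = |x - -6| * |x + -6|.
Impose |x - -6| < 1 first. Then |x + -6| = |(x - -6) + 2*(-6)| <= |x - -6| + 2*|-6| < 1 + 12 = 13.
So |x^2 - (-6)^2| < delta * 13.
We need delta * 13 <= 1/6, i.e. delta <= 1/6/13 = 1/78.
Since 1/78 < 1, this is tighter than 1; take delta = 1/78.
So delta = 1/78 works.

1/78


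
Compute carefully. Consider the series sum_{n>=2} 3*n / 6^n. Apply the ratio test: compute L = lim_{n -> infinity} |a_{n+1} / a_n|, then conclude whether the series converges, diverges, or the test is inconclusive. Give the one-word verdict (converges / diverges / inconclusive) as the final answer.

Let a_n denote the general term. Form the ratio a_{n+1}/a_n and simplify:
a_{n+1}/a_n = (n + 1)/(6*n)
Take the limit as n -> infinity: L = 1/6.
Since L = 1/6 < 1, the ratio test implies the series converges.

converges


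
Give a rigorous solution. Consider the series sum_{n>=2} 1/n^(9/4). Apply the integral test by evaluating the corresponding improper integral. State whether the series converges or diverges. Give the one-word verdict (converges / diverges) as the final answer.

Let f(x) = x^(-9/4). Then f is positive, continuous, and decreasing on [2, infinity), so the integral test applies.
Compute the improper integral int_{2}^infinity f(x) dx:
  antiderivative F(x) = -4/(5*x^(5/4)).
  As x -> infinity, F(x) -> 0 (since p = 9/4 > 1).
  So int = F(infinity) - F(2) = 0 - (-2^(3/4)/5) = 2^(3/4)/5.
  Finite, so by the integral test, the series converges.

converges


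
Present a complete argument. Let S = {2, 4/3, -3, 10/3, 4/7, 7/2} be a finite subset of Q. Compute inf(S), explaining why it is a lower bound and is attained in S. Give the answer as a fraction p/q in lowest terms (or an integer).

S is finite, so inf(S) = min(S).
Sorted increasing:
-3, 4/7, 4/3, 2, 10/3, 7/2
The extremum is -3.
For every x in S, x >= -3. And -3 is in S, so it is attained.
Therefore inf(S) = -3.

-3


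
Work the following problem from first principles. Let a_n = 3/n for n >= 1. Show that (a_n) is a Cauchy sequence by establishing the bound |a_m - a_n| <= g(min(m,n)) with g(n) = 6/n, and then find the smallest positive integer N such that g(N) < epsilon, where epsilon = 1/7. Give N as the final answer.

For any m, n >= 1, by the triangle inequality:
|a_m - a_n| = |3/m - 3/n| <= 3*1/m + 3*1/n <= 6/min(m,n).
So g(n) = 6/n bounds the Cauchy difference. Since g(n) -> 0, (a_n) is Cauchy.
Now solve g(N) < 1/7: 6/N < 1/7 <=> N > 6 / (1/7) = 42.
The smallest integer strictly greater than 42 is N = 43.
Check: g(43) = 6/43 = 6/43 < 1/7; g(42) = 1/7 >= 1/7. So N = 43.

43


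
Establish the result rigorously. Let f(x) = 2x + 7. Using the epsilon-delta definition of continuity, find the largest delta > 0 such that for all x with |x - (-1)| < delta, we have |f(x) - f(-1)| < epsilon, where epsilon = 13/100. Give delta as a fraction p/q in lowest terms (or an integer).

We compute f(-1) = 2*(-1) + 7 = 5.
|f(x) - f(-1)| = |2x + 7 - (5)| = |2(x - (-1))| = 2|x - (-1)|.
We need 2|x - (-1)| < 13/100, i.e. |x - (-1)| < 13/100 / 2 = 13/200.
So any delta <= 13/200 works. Conversely, if delta > 13/200, then x = -1 + 13/200 satisfies |x - (-1)| = 13/200 < delta but |f(x) - f(-1)| = 2 * 13/200 = 13/100, which is not < 13/100; so no larger delta works.
Hence the largest such delta is 13/200.

13/200


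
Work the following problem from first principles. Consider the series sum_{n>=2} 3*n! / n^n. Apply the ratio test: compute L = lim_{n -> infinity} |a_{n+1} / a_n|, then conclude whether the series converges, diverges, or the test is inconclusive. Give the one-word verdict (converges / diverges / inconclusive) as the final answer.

Let a_n denote the general term. Form the ratio a_{n+1}/a_n and simplify:
a_{n+1}/a_n = (n/(n + 1))^n
Take the limit as n -> infinity: L = exp(-1).
Since L = exp(-1) < 1, the ratio test implies the series converges.

converges


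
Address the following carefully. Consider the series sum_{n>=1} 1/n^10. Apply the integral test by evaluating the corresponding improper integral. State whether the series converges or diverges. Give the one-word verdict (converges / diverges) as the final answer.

Let f(x) = x^(-10). Then f is positive, continuous, and decreasing on [1, infinity), so the integral test applies.
Compute the improper integral int_{1}^infinity f(x) dx:
  antiderivative F(x) = -1/(9*x^9).
  As x -> infinity, F(x) -> 0 (since p = 10 > 1).
  So int = F(infinity) - F(1) = 0 - (-1/9) = 1/9.
  Finite, so by the integral test, the series converges.

converges


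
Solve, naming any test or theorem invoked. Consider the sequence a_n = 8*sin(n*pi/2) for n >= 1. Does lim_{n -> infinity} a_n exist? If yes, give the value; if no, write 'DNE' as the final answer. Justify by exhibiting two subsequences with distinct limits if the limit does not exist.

Examine the behaviour of a_n along subsequences.
a_{4k+1} = 8*sin(pi/2 + 2k*pi) = 8 -> 8. a_{4k+3} = 8*sin(3pi/2 + 2k*pi) = -8 -> -8.
Since these two subsequential limits are 8 and -8, distinct, the full sequence cannot converge (a convergent sequence has all subsequences tending to the same limit). So lim a_n does not exist.

DNE


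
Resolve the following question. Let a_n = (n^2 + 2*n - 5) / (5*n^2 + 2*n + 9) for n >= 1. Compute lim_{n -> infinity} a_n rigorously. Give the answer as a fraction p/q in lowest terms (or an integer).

Divide numerator and denominator by n^2, the highest power:
numerator / n^2 = 1 + 2/n - 5/n^2
denominator / n^2 = 5 + 2/n + 9/n^2
As n -> infinity, all terms of the form c/n^k (k >= 1) tend to 0.
So numerator / n^2 -> 1 and denominator / n^2 -> 5.
Therefore lim a_n = 1/5.

1/5


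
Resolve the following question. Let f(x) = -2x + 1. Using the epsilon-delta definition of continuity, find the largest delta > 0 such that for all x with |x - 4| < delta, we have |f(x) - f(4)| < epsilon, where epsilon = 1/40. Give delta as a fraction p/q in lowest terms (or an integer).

We compute f(4) = -2*(4) + 1 = -7.
|f(x) - f(4)| = |-2x + 1 - (-7)| = |-2(x - 4)| = 2|x - 4|.
We need 2|x - 4| < 1/40, i.e. |x - 4| < 1/40 / 2 = 1/80.
So any delta <= 1/80 works. Conversely, if delta > 1/80, then x = 4 + 1/80 satisfies |x - 4| = 1/80 < delta but |f(x) - f(4)| = 2 * 1/80 = 1/40, which is not < 1/40; so no larger delta works.
Hence the largest such delta is 1/80.

1/80


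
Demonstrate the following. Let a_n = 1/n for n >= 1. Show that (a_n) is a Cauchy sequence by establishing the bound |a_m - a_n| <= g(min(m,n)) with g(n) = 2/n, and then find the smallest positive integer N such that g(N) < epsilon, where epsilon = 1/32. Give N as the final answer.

For any m, n >= 1, by the triangle inequality:
|a_m - a_n| = |1/m - 1/n| <= 1/m + 1/n <= 2/min(m,n).
So g(n) = 2/n bounds the Cauchy difference. Since g(n) -> 0, (a_n) is Cauchy.
Now solve g(N) < 1/32: 2/N < 1/32 <=> N > 2 / (1/32) = 64.
The smallest integer strictly greater than 64 is N = 65.
Check: g(65) = 2/65 = 2/65 < 1/32; g(64) = 1/32 >= 1/32. So N = 65.

65


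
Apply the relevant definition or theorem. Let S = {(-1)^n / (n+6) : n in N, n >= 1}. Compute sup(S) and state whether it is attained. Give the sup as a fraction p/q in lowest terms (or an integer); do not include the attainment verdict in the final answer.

Analysis:
- Values: -1/7, 1/8, -1/9, 1/10, -1/11, ...
- Positive terms (even n): 1/(2+6), 1/(4+6), ... decreasing -> max = 1/8 (n=2).
- Negative terms (odd n): -1/(1+6), -1/(3+6), ... increasing -> min = -1/7 (n=1).
- So sup = 1/8 (attained at n=2); inf = -1/7 (attained at n=1).
Conclusion: sup(S) = 1/8, attained in S.

1/8


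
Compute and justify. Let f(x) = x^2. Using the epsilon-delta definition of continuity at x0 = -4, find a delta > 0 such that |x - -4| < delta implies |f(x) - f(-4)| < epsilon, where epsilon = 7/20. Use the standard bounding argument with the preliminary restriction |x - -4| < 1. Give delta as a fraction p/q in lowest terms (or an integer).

Factor: |x^2 - (-4)^2| = |x - -4| * |x + -4|.
Impose |x - -4| < 1 first. Then |x + -4| = |(x - -4) + 2*(-4)| <= |x - -4| + 2*|-4| < 1 + 8 = 9.
So |x^2 - (-4)^2| < delta * 9.
We need delta * 9 <= 7/20, i.e. delta <= 7/20/9 = 7/180.
Since 7/180 < 1, this is tighter than 1; take delta = 7/180.
So delta = 7/180 works.

7/180


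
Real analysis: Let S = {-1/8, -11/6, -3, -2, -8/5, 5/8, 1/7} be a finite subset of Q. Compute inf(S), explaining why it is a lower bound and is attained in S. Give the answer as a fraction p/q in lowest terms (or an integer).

S is finite, so inf(S) = min(S).
Sorted increasing:
-3, -2, -11/6, -8/5, -1/8, 1/7, 5/8
The extremum is -3.
For every x in S, x >= -3. And -3 is in S, so it is attained.
Therefore inf(S) = -3.

-3


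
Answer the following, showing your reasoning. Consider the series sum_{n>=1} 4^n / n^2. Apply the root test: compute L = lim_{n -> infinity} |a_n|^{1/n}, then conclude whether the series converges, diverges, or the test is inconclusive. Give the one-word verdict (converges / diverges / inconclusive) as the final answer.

Let a_n denote the general term. Form |a_n|^(1/n) and simplify:
|a_n|^(1/n) = 4/n^(2/n)
Take the limit as n -> infinity: L = 4.
Since L = 4 > 1, the root test implies divergence.

diverges


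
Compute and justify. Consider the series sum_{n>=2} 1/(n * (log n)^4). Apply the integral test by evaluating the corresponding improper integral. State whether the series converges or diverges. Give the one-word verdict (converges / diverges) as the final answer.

Let f(x) = 1/(x*log(x)^4). Then f is positive, continuous, and decreasing on [2, infinity), so the integral test applies.
Compute the improper integral int_{2}^infinity f(x) dx:
  antiderivative F(x) = -1/(3*log(x)^3).
  F(x) -> 0 as x -> infinity.  int = 0 - F(2) = 1/(3*log(2)^3) < infinity. By the integral test, the series converges.

converges


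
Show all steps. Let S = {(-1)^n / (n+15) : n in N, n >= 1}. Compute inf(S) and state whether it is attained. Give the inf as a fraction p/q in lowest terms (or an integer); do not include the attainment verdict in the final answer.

Analysis:
- Values: -1/16, 1/17, -1/18, 1/19, -1/20, ...
- Positive terms (even n): 1/(2+15), 1/(4+15), ... decreasing -> max = 1/17 (n=2).
- Negative terms (odd n): -1/(1+15), -1/(3+15), ... increasing -> min = -1/16 (n=1).
- So sup = 1/17 (attained at n=2); inf = -1/16 (attained at n=1).
Conclusion: inf(S) = -1/16, attained in S.

-1/16


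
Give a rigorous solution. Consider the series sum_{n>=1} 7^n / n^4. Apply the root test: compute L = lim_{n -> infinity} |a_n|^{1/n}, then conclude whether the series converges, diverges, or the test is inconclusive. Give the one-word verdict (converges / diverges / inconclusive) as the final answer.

Let a_n denote the general term. Form |a_n|^(1/n) and simplify:
|a_n|^(1/n) = 7/n^(4/n)
Take the limit as n -> infinity: L = 7.
Since L = 7 > 1, the root test implies divergence.

diverges


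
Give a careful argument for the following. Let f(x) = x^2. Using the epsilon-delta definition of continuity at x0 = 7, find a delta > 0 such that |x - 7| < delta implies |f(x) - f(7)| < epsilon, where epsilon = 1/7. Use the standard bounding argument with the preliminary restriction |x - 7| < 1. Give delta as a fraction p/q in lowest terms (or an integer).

Factor: |x^2 - (7)^2| = |x - 7| * |x + 7|.
Impose |x - 7| < 1 first. Then |x + 7| = |(x - 7) + 2*(7)| <= |x - 7| + 2*|7| < 1 + 14 = 15.
So |x^2 - (7)^2| < delta * 15.
We need delta * 15 <= 1/7, i.e. delta <= 1/7/15 = 1/105.
Since 1/105 < 1, this is tighter than 1; take delta = 1/105.
So delta = 1/105 works.

1/105


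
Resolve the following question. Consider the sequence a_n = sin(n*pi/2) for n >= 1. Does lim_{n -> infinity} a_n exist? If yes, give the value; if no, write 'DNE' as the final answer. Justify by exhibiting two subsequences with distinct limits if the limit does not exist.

Examine the behaviour of a_n along subsequences.
a_{4k+1} = sin(pi/2 + 2k*pi) = 1 -> 1. a_{4k+3} = sin(3pi/2 + 2k*pi) = -1 -> -1.
Since these two subsequential limits are 1 and -1, distinct, the full sequence cannot converge (a convergent sequence has all subsequences tending to the same limit). So lim a_n does not exist.

DNE


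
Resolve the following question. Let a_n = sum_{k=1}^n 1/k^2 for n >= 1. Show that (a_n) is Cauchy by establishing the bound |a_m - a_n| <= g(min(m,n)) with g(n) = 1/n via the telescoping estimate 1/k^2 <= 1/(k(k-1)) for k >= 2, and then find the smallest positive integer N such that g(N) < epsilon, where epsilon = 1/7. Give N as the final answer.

For m > n >= 1: |a_m - a_n| = sum_{k=n+1}^m 1/k^2.
Use 1/k^2 <= 1/(k(k-1)) = 1/(k-1) - 1/k for k >= 2:
sum_{k=n+1}^m 1/k^2 <= sum_{k=n+1}^m (1/(k-1) - 1/k) = 1/n - 1/m <= 1/n.
By symmetry the same bound holds with n,m swapped, so |a_m - a_n| <= 1/min(m,n) = g(min(m,n)). Since g(n) -> 0, (a_n) is Cauchy.
Now solve g(N) < 1/7: 1/N < 1/7 <=> N > 1/(1/7) = 7.
The smallest integer strictly greater than 7 is N = 8.
Check: g(8) = 1/8 < 1/7; g(7) = 1/7 >= 1/7. So N = 8.

8


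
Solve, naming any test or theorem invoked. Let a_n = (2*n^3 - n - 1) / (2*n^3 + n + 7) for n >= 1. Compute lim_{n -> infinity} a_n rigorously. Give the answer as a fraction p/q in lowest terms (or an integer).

Divide numerator and denominator by n^3, the highest power:
numerator / n^3 = 2 - 1/n^2 - 1/n^3
denominator / n^3 = 2 + n^(-2) + 7/n^3
As n -> infinity, all terms of the form c/n^k (k >= 1) tend to 0.
So numerator / n^3 -> 2 and denominator / n^3 -> 2.
Therefore lim a_n = 1.

1


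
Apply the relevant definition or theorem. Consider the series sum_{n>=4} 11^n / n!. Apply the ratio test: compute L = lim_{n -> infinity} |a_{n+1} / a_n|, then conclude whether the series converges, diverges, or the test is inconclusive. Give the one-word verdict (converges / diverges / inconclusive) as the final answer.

Let a_n denote the general term. Form the ratio a_{n+1}/a_n and simplify:
a_{n+1}/a_n = 11/(n + 1)
Take the limit as n -> infinity: L = 0.
Since L = 0 < 1, the ratio test implies the series converges.

converges


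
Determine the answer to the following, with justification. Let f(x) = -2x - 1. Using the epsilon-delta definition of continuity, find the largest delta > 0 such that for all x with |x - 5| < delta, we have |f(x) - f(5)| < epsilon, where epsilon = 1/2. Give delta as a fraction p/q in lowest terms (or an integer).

We compute f(5) = -2*(5) - 1 = -11.
|f(x) - f(5)| = |-2x - 1 - (-11)| = |-2(x - 5)| = 2|x - 5|.
We need 2|x - 5| < 1/2, i.e. |x - 5| < 1/2 / 2 = 1/4.
So any delta <= 1/4 works. Conversely, if delta > 1/4, then x = 5 + 1/4 satisfies |x - 5| = 1/4 < delta but |f(x) - f(5)| = 2 * 1/4 = 1/2, which is not < 1/2; so no larger delta works.
Hence the largest such delta is 1/4.

1/4


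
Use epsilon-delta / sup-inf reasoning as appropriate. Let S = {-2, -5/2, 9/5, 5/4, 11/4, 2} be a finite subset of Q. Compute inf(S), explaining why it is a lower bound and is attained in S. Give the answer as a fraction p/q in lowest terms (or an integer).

S is finite, so inf(S) = min(S).
Sorted increasing:
-5/2, -2, 5/4, 9/5, 2, 11/4
The extremum is -5/2.
For every x in S, x >= -5/2. And -5/2 is in S, so it is attained.
Therefore inf(S) = -5/2.

-5/2


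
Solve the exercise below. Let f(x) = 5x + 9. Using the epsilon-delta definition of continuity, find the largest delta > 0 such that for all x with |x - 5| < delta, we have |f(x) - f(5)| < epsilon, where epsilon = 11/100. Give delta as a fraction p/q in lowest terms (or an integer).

We compute f(5) = 5*(5) + 9 = 34.
|f(x) - f(5)| = |5x + 9 - (34)| = |5(x - 5)| = 5|x - 5|.
We need 5|x - 5| < 11/100, i.e. |x - 5| < 11/100 / 5 = 11/500.
So any delta <= 11/500 works. Conversely, if delta > 11/500, then x = 5 + 11/500 satisfies |x - 5| = 11/500 < delta but |f(x) - f(5)| = 5 * 11/500 = 11/100, which is not < 11/100; so no larger delta works.
Hence the largest such delta is 11/500.

11/500


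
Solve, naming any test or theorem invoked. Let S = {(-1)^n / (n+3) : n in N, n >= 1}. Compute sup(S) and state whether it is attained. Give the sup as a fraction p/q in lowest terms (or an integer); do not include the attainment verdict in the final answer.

Analysis:
- Values: -1/4, 1/5, -1/6, 1/7, -1/8, ...
- Positive terms (even n): 1/(2+3), 1/(4+3), ... decreasing -> max = 1/5 (n=2).
- Negative terms (odd n): -1/(1+3), -1/(3+3), ... increasing -> min = -1/4 (n=1).
- So sup = 1/5 (attained at n=2); inf = -1/4 (attained at n=1).
Conclusion: sup(S) = 1/5, attained in S.

1/5


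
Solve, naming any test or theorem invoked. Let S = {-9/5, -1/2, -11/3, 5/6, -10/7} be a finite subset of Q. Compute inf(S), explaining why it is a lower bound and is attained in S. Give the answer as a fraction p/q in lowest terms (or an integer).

S is finite, so inf(S) = min(S).
Sorted increasing:
-11/3, -9/5, -10/7, -1/2, 5/6
The extremum is -11/3.
For every x in S, x >= -11/3. And -11/3 is in S, so it is attained.
Therefore inf(S) = -11/3.

-11/3


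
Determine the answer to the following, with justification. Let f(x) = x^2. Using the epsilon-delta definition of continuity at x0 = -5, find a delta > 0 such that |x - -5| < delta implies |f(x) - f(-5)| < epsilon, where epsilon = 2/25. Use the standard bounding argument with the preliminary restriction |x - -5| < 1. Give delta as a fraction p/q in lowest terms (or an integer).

Factor: |x^2 - (-5)^2| = |x - -5| * |x + -5|.
Impose |x - -5| < 1 first. Then |x + -5| = |(x - -5) + 2*(-5)| <= |x - -5| + 2*|-5| < 1 + 10 = 11.
So |x^2 - (-5)^2| < delta * 11.
We need delta * 11 <= 2/25, i.e. delta <= 2/25/11 = 2/275.
Since 2/275 < 1, this is tighter than 1; take delta = 2/275.
So delta = 2/275 works.

2/275


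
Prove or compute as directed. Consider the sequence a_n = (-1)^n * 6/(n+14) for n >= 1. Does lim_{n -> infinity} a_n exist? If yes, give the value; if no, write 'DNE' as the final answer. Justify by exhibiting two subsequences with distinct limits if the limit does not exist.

Examine the behaviour of a_n along subsequences.
Even-n subsequence a_{2k} = 6/(2k+14) -> 0. Odd-n subsequence a_{2k+1} = -6/(2k+15) -> 0. Both tend to 0, which suggests the limit is 0; verify directly.
|a_n - 0| = 6/(n+14) < 6/n for every n >= 1.
Given epsilon > 0, choose a positive integer N > 6/epsilon. Then for all n >= N, |a_n| < 6/n <= 6/N < epsilon.
So by the definition of the limit, lim a_n exists and equals 0.

0


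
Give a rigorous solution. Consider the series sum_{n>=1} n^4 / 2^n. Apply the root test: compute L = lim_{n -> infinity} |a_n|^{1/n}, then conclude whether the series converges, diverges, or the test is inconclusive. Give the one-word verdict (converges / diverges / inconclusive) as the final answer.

Let a_n denote the general term. Form |a_n|^(1/n) and simplify:
|a_n|^(1/n) = n^(4/n)/2
Take the limit as n -> infinity: L = 1/2.
Since L = 1/2 < 1, the root test implies convergence.

converges


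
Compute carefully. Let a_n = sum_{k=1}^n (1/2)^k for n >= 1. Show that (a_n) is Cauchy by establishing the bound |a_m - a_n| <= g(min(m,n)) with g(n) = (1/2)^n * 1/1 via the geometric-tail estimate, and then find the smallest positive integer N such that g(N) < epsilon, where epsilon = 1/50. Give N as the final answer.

For m > n >= 1: |a_m - a_n| = sum_{k=n+1}^m (1/2)^k < sum_{k=n+1}^infinity (1/2)^k = (1/2)^(n+1) / (1 - 1/2) = (1/2)^n * (1/2) * (2/1) = (1/2)^n * 1/1.
So g(n) = (1/2)^n / 1. Since g(n) -> 0, (a_n) is Cauchy.
Now solve g(N) < 1/50: (1/2)^N / 1 < 1/50 <=> 2^N > 1 / (1 * 1/50) = 50.
Check powers of 2: 2^5 = 32 <= 50, 2^6 = 64 > 50.
So the smallest such N is 6. Check: g(6) = 1/(1 * 64) = 1/64 < 1/50.

6


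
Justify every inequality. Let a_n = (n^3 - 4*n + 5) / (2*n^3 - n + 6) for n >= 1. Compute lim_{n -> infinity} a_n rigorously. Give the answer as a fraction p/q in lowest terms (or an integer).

Divide numerator and denominator by n^3, the highest power:
numerator / n^3 = 1 - 4/n^2 + 5/n^3
denominator / n^3 = 2 - 1/n^2 + 6/n^3
As n -> infinity, all terms of the form c/n^k (k >= 1) tend to 0.
So numerator / n^3 -> 1 and denominator / n^3 -> 2.
Therefore lim a_n = 1/2.

1/2
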